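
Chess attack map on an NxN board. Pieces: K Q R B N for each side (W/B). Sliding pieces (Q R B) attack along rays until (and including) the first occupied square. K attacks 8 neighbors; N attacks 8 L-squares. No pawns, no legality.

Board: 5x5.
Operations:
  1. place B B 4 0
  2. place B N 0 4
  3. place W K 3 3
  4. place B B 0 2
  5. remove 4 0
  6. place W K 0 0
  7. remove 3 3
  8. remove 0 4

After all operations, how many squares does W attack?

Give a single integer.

Answer: 3

Derivation:
Op 1: place BB@(4,0)
Op 2: place BN@(0,4)
Op 3: place WK@(3,3)
Op 4: place BB@(0,2)
Op 5: remove (4,0)
Op 6: place WK@(0,0)
Op 7: remove (3,3)
Op 8: remove (0,4)
Per-piece attacks for W:
  WK@(0,0): attacks (0,1) (1,0) (1,1)
Union (3 distinct): (0,1) (1,0) (1,1)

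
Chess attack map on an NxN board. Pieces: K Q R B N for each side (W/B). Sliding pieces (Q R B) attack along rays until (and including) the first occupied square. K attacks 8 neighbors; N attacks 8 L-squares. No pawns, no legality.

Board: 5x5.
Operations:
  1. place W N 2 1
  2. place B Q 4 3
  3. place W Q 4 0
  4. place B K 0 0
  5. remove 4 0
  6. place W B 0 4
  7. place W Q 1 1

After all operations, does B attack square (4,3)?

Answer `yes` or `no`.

Answer: no

Derivation:
Op 1: place WN@(2,1)
Op 2: place BQ@(4,3)
Op 3: place WQ@(4,0)
Op 4: place BK@(0,0)
Op 5: remove (4,0)
Op 6: place WB@(0,4)
Op 7: place WQ@(1,1)
Per-piece attacks for B:
  BK@(0,0): attacks (0,1) (1,0) (1,1)
  BQ@(4,3): attacks (4,4) (4,2) (4,1) (4,0) (3,3) (2,3) (1,3) (0,3) (3,4) (3,2) (2,1) [ray(-1,-1) blocked at (2,1)]
B attacks (4,3): no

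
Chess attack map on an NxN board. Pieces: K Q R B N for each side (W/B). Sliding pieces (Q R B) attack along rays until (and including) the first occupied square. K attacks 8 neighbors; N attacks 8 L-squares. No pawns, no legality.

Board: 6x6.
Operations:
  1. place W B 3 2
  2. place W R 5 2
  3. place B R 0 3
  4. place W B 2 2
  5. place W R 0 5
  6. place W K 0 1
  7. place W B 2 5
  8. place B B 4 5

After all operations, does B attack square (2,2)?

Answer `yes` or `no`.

Op 1: place WB@(3,2)
Op 2: place WR@(5,2)
Op 3: place BR@(0,3)
Op 4: place WB@(2,2)
Op 5: place WR@(0,5)
Op 6: place WK@(0,1)
Op 7: place WB@(2,5)
Op 8: place BB@(4,5)
Per-piece attacks for B:
  BR@(0,3): attacks (0,4) (0,5) (0,2) (0,1) (1,3) (2,3) (3,3) (4,3) (5,3) [ray(0,1) blocked at (0,5); ray(0,-1) blocked at (0,1)]
  BB@(4,5): attacks (5,4) (3,4) (2,3) (1,2) (0,1) [ray(-1,-1) blocked at (0,1)]
B attacks (2,2): no

Answer: no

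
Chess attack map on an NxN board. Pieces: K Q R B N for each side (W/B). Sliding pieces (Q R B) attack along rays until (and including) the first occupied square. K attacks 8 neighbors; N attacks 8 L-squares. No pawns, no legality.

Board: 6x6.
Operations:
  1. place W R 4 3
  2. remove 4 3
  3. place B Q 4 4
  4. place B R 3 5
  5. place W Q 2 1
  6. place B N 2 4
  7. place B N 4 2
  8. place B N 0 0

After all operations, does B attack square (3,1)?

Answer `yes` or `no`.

Answer: yes

Derivation:
Op 1: place WR@(4,3)
Op 2: remove (4,3)
Op 3: place BQ@(4,4)
Op 4: place BR@(3,5)
Op 5: place WQ@(2,1)
Op 6: place BN@(2,4)
Op 7: place BN@(4,2)
Op 8: place BN@(0,0)
Per-piece attacks for B:
  BN@(0,0): attacks (1,2) (2,1)
  BN@(2,4): attacks (4,5) (0,5) (3,2) (4,3) (1,2) (0,3)
  BR@(3,5): attacks (3,4) (3,3) (3,2) (3,1) (3,0) (4,5) (5,5) (2,5) (1,5) (0,5)
  BN@(4,2): attacks (5,4) (3,4) (2,3) (5,0) (3,0) (2,1)
  BQ@(4,4): attacks (4,5) (4,3) (4,2) (5,4) (3,4) (2,4) (5,5) (5,3) (3,5) (3,3) (2,2) (1,1) (0,0) [ray(0,-1) blocked at (4,2); ray(-1,0) blocked at (2,4); ray(-1,1) blocked at (3,5); ray(-1,-1) blocked at (0,0)]
B attacks (3,1): yes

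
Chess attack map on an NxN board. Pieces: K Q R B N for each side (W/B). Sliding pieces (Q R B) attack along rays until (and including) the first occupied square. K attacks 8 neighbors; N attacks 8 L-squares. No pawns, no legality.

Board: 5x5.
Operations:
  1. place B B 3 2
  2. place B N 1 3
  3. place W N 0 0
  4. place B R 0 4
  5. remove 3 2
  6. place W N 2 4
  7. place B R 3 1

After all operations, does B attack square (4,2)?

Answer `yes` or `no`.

Op 1: place BB@(3,2)
Op 2: place BN@(1,3)
Op 3: place WN@(0,0)
Op 4: place BR@(0,4)
Op 5: remove (3,2)
Op 6: place WN@(2,4)
Op 7: place BR@(3,1)
Per-piece attacks for B:
  BR@(0,4): attacks (0,3) (0,2) (0,1) (0,0) (1,4) (2,4) [ray(0,-1) blocked at (0,0); ray(1,0) blocked at (2,4)]
  BN@(1,3): attacks (3,4) (2,1) (3,2) (0,1)
  BR@(3,1): attacks (3,2) (3,3) (3,4) (3,0) (4,1) (2,1) (1,1) (0,1)
B attacks (4,2): no

Answer: no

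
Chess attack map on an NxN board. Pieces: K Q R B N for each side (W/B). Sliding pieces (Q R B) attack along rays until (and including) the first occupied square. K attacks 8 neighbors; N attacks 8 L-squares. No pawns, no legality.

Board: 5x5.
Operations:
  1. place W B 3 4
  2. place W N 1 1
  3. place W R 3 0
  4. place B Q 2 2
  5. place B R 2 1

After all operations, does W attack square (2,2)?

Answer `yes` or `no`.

Answer: no

Derivation:
Op 1: place WB@(3,4)
Op 2: place WN@(1,1)
Op 3: place WR@(3,0)
Op 4: place BQ@(2,2)
Op 5: place BR@(2,1)
Per-piece attacks for W:
  WN@(1,1): attacks (2,3) (3,2) (0,3) (3,0)
  WR@(3,0): attacks (3,1) (3,2) (3,3) (3,4) (4,0) (2,0) (1,0) (0,0) [ray(0,1) blocked at (3,4)]
  WB@(3,4): attacks (4,3) (2,3) (1,2) (0,1)
W attacks (2,2): no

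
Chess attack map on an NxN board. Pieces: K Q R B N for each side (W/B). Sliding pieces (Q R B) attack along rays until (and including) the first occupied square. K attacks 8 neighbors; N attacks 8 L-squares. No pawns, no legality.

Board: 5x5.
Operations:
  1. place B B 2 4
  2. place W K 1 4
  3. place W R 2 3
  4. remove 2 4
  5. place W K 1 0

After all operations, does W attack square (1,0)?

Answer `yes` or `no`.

Op 1: place BB@(2,4)
Op 2: place WK@(1,4)
Op 3: place WR@(2,3)
Op 4: remove (2,4)
Op 5: place WK@(1,0)
Per-piece attacks for W:
  WK@(1,0): attacks (1,1) (2,0) (0,0) (2,1) (0,1)
  WK@(1,4): attacks (1,3) (2,4) (0,4) (2,3) (0,3)
  WR@(2,3): attacks (2,4) (2,2) (2,1) (2,0) (3,3) (4,3) (1,3) (0,3)
W attacks (1,0): no

Answer: no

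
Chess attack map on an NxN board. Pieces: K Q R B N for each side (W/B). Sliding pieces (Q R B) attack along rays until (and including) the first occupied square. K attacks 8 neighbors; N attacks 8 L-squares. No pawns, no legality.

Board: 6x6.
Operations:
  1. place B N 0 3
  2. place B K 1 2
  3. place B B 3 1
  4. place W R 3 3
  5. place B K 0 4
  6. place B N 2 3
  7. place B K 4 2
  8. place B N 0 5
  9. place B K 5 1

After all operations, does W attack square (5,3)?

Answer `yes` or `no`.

Answer: yes

Derivation:
Op 1: place BN@(0,3)
Op 2: place BK@(1,2)
Op 3: place BB@(3,1)
Op 4: place WR@(3,3)
Op 5: place BK@(0,4)
Op 6: place BN@(2,3)
Op 7: place BK@(4,2)
Op 8: place BN@(0,5)
Op 9: place BK@(5,1)
Per-piece attacks for W:
  WR@(3,3): attacks (3,4) (3,5) (3,2) (3,1) (4,3) (5,3) (2,3) [ray(0,-1) blocked at (3,1); ray(-1,0) blocked at (2,3)]
W attacks (5,3): yes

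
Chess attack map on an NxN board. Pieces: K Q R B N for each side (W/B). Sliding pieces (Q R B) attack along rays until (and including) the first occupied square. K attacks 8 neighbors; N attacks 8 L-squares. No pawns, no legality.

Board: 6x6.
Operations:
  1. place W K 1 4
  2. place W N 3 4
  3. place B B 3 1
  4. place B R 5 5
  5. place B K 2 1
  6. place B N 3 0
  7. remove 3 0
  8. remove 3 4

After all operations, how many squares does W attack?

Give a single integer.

Answer: 8

Derivation:
Op 1: place WK@(1,4)
Op 2: place WN@(3,4)
Op 3: place BB@(3,1)
Op 4: place BR@(5,5)
Op 5: place BK@(2,1)
Op 6: place BN@(3,0)
Op 7: remove (3,0)
Op 8: remove (3,4)
Per-piece attacks for W:
  WK@(1,4): attacks (1,5) (1,3) (2,4) (0,4) (2,5) (2,3) (0,5) (0,3)
Union (8 distinct): (0,3) (0,4) (0,5) (1,3) (1,5) (2,3) (2,4) (2,5)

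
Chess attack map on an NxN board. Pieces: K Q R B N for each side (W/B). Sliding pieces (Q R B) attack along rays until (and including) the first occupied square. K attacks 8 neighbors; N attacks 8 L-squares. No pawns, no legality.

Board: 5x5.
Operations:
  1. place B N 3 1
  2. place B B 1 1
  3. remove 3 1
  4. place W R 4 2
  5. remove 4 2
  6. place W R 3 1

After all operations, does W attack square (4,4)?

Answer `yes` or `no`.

Answer: no

Derivation:
Op 1: place BN@(3,1)
Op 2: place BB@(1,1)
Op 3: remove (3,1)
Op 4: place WR@(4,2)
Op 5: remove (4,2)
Op 6: place WR@(3,1)
Per-piece attacks for W:
  WR@(3,1): attacks (3,2) (3,3) (3,4) (3,0) (4,1) (2,1) (1,1) [ray(-1,0) blocked at (1,1)]
W attacks (4,4): no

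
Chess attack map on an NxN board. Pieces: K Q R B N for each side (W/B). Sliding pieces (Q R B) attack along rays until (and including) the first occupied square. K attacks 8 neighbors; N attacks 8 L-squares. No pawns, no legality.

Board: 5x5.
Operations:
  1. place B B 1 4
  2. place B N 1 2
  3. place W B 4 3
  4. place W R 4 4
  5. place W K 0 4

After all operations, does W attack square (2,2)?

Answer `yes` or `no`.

Answer: no

Derivation:
Op 1: place BB@(1,4)
Op 2: place BN@(1,2)
Op 3: place WB@(4,3)
Op 4: place WR@(4,4)
Op 5: place WK@(0,4)
Per-piece attacks for W:
  WK@(0,4): attacks (0,3) (1,4) (1,3)
  WB@(4,3): attacks (3,4) (3,2) (2,1) (1,0)
  WR@(4,4): attacks (4,3) (3,4) (2,4) (1,4) [ray(0,-1) blocked at (4,3); ray(-1,0) blocked at (1,4)]
W attacks (2,2): no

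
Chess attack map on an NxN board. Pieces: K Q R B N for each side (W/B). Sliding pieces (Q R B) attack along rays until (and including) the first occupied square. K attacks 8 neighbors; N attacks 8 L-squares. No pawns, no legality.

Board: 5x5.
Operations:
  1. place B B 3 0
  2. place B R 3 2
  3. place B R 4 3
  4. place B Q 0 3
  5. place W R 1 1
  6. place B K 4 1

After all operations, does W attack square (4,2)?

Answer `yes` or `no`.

Answer: no

Derivation:
Op 1: place BB@(3,0)
Op 2: place BR@(3,2)
Op 3: place BR@(4,3)
Op 4: place BQ@(0,3)
Op 5: place WR@(1,1)
Op 6: place BK@(4,1)
Per-piece attacks for W:
  WR@(1,1): attacks (1,2) (1,3) (1,4) (1,0) (2,1) (3,1) (4,1) (0,1) [ray(1,0) blocked at (4,1)]
W attacks (4,2): no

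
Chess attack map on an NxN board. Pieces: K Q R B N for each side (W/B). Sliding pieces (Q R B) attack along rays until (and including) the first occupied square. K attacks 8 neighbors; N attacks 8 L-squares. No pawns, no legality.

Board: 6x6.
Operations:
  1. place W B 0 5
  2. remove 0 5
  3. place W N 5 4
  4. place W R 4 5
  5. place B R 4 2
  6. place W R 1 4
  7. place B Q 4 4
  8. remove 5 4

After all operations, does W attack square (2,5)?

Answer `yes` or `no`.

Answer: yes

Derivation:
Op 1: place WB@(0,5)
Op 2: remove (0,5)
Op 3: place WN@(5,4)
Op 4: place WR@(4,5)
Op 5: place BR@(4,2)
Op 6: place WR@(1,4)
Op 7: place BQ@(4,4)
Op 8: remove (5,4)
Per-piece attacks for W:
  WR@(1,4): attacks (1,5) (1,3) (1,2) (1,1) (1,0) (2,4) (3,4) (4,4) (0,4) [ray(1,0) blocked at (4,4)]
  WR@(4,5): attacks (4,4) (5,5) (3,5) (2,5) (1,5) (0,5) [ray(0,-1) blocked at (4,4)]
W attacks (2,5): yes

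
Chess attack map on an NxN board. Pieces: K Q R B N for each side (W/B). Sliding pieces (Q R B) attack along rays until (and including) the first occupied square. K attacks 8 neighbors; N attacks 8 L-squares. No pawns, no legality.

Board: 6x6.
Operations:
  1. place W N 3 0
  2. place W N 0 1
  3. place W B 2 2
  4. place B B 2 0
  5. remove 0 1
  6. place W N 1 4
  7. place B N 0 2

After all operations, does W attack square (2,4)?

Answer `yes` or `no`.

Op 1: place WN@(3,0)
Op 2: place WN@(0,1)
Op 3: place WB@(2,2)
Op 4: place BB@(2,0)
Op 5: remove (0,1)
Op 6: place WN@(1,4)
Op 7: place BN@(0,2)
Per-piece attacks for W:
  WN@(1,4): attacks (3,5) (2,2) (3,3) (0,2)
  WB@(2,2): attacks (3,3) (4,4) (5,5) (3,1) (4,0) (1,3) (0,4) (1,1) (0,0)
  WN@(3,0): attacks (4,2) (5,1) (2,2) (1,1)
W attacks (2,4): no

Answer: no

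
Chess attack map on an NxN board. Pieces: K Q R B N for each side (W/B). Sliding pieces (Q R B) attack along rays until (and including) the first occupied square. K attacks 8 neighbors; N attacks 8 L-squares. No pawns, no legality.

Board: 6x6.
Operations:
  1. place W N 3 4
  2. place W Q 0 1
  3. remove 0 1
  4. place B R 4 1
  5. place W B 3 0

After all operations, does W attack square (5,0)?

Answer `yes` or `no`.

Op 1: place WN@(3,4)
Op 2: place WQ@(0,1)
Op 3: remove (0,1)
Op 4: place BR@(4,1)
Op 5: place WB@(3,0)
Per-piece attacks for W:
  WB@(3,0): attacks (4,1) (2,1) (1,2) (0,3) [ray(1,1) blocked at (4,1)]
  WN@(3,4): attacks (5,5) (1,5) (4,2) (5,3) (2,2) (1,3)
W attacks (5,0): no

Answer: no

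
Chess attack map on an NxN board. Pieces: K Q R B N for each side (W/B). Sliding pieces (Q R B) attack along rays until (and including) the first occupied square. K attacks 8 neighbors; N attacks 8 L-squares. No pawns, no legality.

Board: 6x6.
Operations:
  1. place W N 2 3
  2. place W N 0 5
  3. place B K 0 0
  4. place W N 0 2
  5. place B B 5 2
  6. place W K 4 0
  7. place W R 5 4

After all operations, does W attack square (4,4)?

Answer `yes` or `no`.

Answer: yes

Derivation:
Op 1: place WN@(2,3)
Op 2: place WN@(0,5)
Op 3: place BK@(0,0)
Op 4: place WN@(0,2)
Op 5: place BB@(5,2)
Op 6: place WK@(4,0)
Op 7: place WR@(5,4)
Per-piece attacks for W:
  WN@(0,2): attacks (1,4) (2,3) (1,0) (2,1)
  WN@(0,5): attacks (1,3) (2,4)
  WN@(2,3): attacks (3,5) (4,4) (1,5) (0,4) (3,1) (4,2) (1,1) (0,2)
  WK@(4,0): attacks (4,1) (5,0) (3,0) (5,1) (3,1)
  WR@(5,4): attacks (5,5) (5,3) (5,2) (4,4) (3,4) (2,4) (1,4) (0,4) [ray(0,-1) blocked at (5,2)]
W attacks (4,4): yes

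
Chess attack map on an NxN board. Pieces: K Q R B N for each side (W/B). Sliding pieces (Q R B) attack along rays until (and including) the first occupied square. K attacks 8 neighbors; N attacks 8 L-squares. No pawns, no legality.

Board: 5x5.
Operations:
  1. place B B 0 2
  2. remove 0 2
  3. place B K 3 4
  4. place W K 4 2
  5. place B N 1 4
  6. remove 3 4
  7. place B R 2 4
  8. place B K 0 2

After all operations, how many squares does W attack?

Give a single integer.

Answer: 5

Derivation:
Op 1: place BB@(0,2)
Op 2: remove (0,2)
Op 3: place BK@(3,4)
Op 4: place WK@(4,2)
Op 5: place BN@(1,4)
Op 6: remove (3,4)
Op 7: place BR@(2,4)
Op 8: place BK@(0,2)
Per-piece attacks for W:
  WK@(4,2): attacks (4,3) (4,1) (3,2) (3,3) (3,1)
Union (5 distinct): (3,1) (3,2) (3,3) (4,1) (4,3)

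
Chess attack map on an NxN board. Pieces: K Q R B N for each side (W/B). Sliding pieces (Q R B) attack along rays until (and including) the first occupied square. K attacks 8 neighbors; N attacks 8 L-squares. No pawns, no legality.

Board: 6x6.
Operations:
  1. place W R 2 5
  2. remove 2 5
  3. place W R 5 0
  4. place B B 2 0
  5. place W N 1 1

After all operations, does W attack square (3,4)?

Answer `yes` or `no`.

Answer: no

Derivation:
Op 1: place WR@(2,5)
Op 2: remove (2,5)
Op 3: place WR@(5,0)
Op 4: place BB@(2,0)
Op 5: place WN@(1,1)
Per-piece attacks for W:
  WN@(1,1): attacks (2,3) (3,2) (0,3) (3,0)
  WR@(5,0): attacks (5,1) (5,2) (5,3) (5,4) (5,5) (4,0) (3,0) (2,0) [ray(-1,0) blocked at (2,0)]
W attacks (3,4): no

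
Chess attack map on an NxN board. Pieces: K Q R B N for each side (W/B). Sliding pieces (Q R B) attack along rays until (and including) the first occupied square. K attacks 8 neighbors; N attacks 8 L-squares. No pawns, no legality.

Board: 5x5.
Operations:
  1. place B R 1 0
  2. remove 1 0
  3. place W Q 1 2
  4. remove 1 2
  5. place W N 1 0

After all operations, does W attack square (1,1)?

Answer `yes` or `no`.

Answer: no

Derivation:
Op 1: place BR@(1,0)
Op 2: remove (1,0)
Op 3: place WQ@(1,2)
Op 4: remove (1,2)
Op 5: place WN@(1,0)
Per-piece attacks for W:
  WN@(1,0): attacks (2,2) (3,1) (0,2)
W attacks (1,1): no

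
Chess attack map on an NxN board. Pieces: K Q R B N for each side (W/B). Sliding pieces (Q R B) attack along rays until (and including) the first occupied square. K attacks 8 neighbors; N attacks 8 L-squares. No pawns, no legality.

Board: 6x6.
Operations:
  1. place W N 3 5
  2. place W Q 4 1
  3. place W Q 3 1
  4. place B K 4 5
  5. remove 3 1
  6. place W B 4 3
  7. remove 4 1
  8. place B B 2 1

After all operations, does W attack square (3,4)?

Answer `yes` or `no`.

Answer: yes

Derivation:
Op 1: place WN@(3,5)
Op 2: place WQ@(4,1)
Op 3: place WQ@(3,1)
Op 4: place BK@(4,5)
Op 5: remove (3,1)
Op 6: place WB@(4,3)
Op 7: remove (4,1)
Op 8: place BB@(2,1)
Per-piece attacks for W:
  WN@(3,5): attacks (4,3) (5,4) (2,3) (1,4)
  WB@(4,3): attacks (5,4) (5,2) (3,4) (2,5) (3,2) (2,1) [ray(-1,-1) blocked at (2,1)]
W attacks (3,4): yes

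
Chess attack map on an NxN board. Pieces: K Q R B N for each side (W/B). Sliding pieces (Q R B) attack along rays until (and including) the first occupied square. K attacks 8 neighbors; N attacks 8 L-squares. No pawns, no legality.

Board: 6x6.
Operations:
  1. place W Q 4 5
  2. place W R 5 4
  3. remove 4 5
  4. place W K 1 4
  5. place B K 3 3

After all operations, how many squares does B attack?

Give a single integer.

Answer: 8

Derivation:
Op 1: place WQ@(4,5)
Op 2: place WR@(5,4)
Op 3: remove (4,5)
Op 4: place WK@(1,4)
Op 5: place BK@(3,3)
Per-piece attacks for B:
  BK@(3,3): attacks (3,4) (3,2) (4,3) (2,3) (4,4) (4,2) (2,4) (2,2)
Union (8 distinct): (2,2) (2,3) (2,4) (3,2) (3,4) (4,2) (4,3) (4,4)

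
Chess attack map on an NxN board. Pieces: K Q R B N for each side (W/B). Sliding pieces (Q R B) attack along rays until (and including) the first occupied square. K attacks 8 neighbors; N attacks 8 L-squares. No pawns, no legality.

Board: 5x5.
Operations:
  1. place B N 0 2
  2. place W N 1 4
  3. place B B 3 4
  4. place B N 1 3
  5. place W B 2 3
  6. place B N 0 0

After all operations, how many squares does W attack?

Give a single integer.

Answer: 9

Derivation:
Op 1: place BN@(0,2)
Op 2: place WN@(1,4)
Op 3: place BB@(3,4)
Op 4: place BN@(1,3)
Op 5: place WB@(2,3)
Op 6: place BN@(0,0)
Per-piece attacks for W:
  WN@(1,4): attacks (2,2) (3,3) (0,2)
  WB@(2,3): attacks (3,4) (3,2) (4,1) (1,4) (1,2) (0,1) [ray(1,1) blocked at (3,4); ray(-1,1) blocked at (1,4)]
Union (9 distinct): (0,1) (0,2) (1,2) (1,4) (2,2) (3,2) (3,3) (3,4) (4,1)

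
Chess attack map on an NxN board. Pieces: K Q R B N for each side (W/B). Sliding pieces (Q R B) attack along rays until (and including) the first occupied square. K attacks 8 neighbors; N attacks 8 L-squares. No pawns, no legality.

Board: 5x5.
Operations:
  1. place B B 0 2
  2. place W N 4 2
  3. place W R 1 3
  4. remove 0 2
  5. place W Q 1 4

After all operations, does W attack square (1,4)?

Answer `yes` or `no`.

Answer: yes

Derivation:
Op 1: place BB@(0,2)
Op 2: place WN@(4,2)
Op 3: place WR@(1,3)
Op 4: remove (0,2)
Op 5: place WQ@(1,4)
Per-piece attacks for W:
  WR@(1,3): attacks (1,4) (1,2) (1,1) (1,0) (2,3) (3,3) (4,3) (0,3) [ray(0,1) blocked at (1,4)]
  WQ@(1,4): attacks (1,3) (2,4) (3,4) (4,4) (0,4) (2,3) (3,2) (4,1) (0,3) [ray(0,-1) blocked at (1,3)]
  WN@(4,2): attacks (3,4) (2,3) (3,0) (2,1)
W attacks (1,4): yes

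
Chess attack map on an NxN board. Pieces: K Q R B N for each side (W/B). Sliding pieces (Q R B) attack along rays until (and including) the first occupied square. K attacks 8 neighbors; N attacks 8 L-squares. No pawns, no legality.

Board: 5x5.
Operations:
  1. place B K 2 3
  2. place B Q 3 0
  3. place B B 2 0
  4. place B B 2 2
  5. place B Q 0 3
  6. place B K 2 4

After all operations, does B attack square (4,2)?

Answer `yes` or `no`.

Answer: yes

Derivation:
Op 1: place BK@(2,3)
Op 2: place BQ@(3,0)
Op 3: place BB@(2,0)
Op 4: place BB@(2,2)
Op 5: place BQ@(0,3)
Op 6: place BK@(2,4)
Per-piece attacks for B:
  BQ@(0,3): attacks (0,4) (0,2) (0,1) (0,0) (1,3) (2,3) (1,4) (1,2) (2,1) (3,0) [ray(1,0) blocked at (2,3); ray(1,-1) blocked at (3,0)]
  BB@(2,0): attacks (3,1) (4,2) (1,1) (0,2)
  BB@(2,2): attacks (3,3) (4,4) (3,1) (4,0) (1,3) (0,4) (1,1) (0,0)
  BK@(2,3): attacks (2,4) (2,2) (3,3) (1,3) (3,4) (3,2) (1,4) (1,2)
  BK@(2,4): attacks (2,3) (3,4) (1,4) (3,3) (1,3)
  BQ@(3,0): attacks (3,1) (3,2) (3,3) (3,4) (4,0) (2,0) (4,1) (2,1) (1,2) (0,3) [ray(-1,0) blocked at (2,0); ray(-1,1) blocked at (0,3)]
B attacks (4,2): yes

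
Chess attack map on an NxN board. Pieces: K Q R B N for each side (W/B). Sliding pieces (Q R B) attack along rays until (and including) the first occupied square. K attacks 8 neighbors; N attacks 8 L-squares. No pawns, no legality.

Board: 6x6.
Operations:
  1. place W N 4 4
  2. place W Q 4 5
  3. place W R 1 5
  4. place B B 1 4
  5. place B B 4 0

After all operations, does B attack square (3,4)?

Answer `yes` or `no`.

Op 1: place WN@(4,4)
Op 2: place WQ@(4,5)
Op 3: place WR@(1,5)
Op 4: place BB@(1,4)
Op 5: place BB@(4,0)
Per-piece attacks for B:
  BB@(1,4): attacks (2,5) (2,3) (3,2) (4,1) (5,0) (0,5) (0,3)
  BB@(4,0): attacks (5,1) (3,1) (2,2) (1,3) (0,4)
B attacks (3,4): no

Answer: no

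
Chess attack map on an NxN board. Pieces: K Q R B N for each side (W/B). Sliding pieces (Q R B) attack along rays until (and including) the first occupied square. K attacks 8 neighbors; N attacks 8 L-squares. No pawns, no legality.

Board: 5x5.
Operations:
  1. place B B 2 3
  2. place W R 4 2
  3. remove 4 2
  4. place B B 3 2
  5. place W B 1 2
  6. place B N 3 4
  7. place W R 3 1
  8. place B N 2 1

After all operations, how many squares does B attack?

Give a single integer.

Op 1: place BB@(2,3)
Op 2: place WR@(4,2)
Op 3: remove (4,2)
Op 4: place BB@(3,2)
Op 5: place WB@(1,2)
Op 6: place BN@(3,4)
Op 7: place WR@(3,1)
Op 8: place BN@(2,1)
Per-piece attacks for B:
  BN@(2,1): attacks (3,3) (4,2) (1,3) (0,2) (4,0) (0,0)
  BB@(2,3): attacks (3,4) (3,2) (1,4) (1,2) [ray(1,1) blocked at (3,4); ray(1,-1) blocked at (3,2); ray(-1,-1) blocked at (1,2)]
  BB@(3,2): attacks (4,3) (4,1) (2,3) (2,1) [ray(-1,1) blocked at (2,3); ray(-1,-1) blocked at (2,1)]
  BN@(3,4): attacks (4,2) (2,2) (1,3)
Union (15 distinct): (0,0) (0,2) (1,2) (1,3) (1,4) (2,1) (2,2) (2,3) (3,2) (3,3) (3,4) (4,0) (4,1) (4,2) (4,3)

Answer: 15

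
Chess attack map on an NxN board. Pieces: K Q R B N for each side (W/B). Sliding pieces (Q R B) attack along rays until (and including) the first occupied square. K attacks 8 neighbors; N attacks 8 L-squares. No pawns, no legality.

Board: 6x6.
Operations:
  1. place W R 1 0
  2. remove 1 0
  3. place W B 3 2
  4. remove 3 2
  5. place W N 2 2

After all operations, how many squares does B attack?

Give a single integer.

Op 1: place WR@(1,0)
Op 2: remove (1,0)
Op 3: place WB@(3,2)
Op 4: remove (3,2)
Op 5: place WN@(2,2)
Per-piece attacks for B:
Union (0 distinct): (none)

Answer: 0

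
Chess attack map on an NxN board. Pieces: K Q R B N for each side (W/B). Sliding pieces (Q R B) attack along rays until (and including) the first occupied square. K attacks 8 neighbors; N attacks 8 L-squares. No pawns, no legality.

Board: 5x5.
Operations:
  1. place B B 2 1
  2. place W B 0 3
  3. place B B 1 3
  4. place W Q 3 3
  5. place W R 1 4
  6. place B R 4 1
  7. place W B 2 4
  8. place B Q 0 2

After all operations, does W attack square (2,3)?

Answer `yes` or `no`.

Op 1: place BB@(2,1)
Op 2: place WB@(0,3)
Op 3: place BB@(1,3)
Op 4: place WQ@(3,3)
Op 5: place WR@(1,4)
Op 6: place BR@(4,1)
Op 7: place WB@(2,4)
Op 8: place BQ@(0,2)
Per-piece attacks for W:
  WB@(0,3): attacks (1,4) (1,2) (2,1) [ray(1,1) blocked at (1,4); ray(1,-1) blocked at (2,1)]
  WR@(1,4): attacks (1,3) (2,4) (0,4) [ray(0,-1) blocked at (1,3); ray(1,0) blocked at (2,4)]
  WB@(2,4): attacks (3,3) (1,3) [ray(1,-1) blocked at (3,3); ray(-1,-1) blocked at (1,3)]
  WQ@(3,3): attacks (3,4) (3,2) (3,1) (3,0) (4,3) (2,3) (1,3) (4,4) (4,2) (2,4) (2,2) (1,1) (0,0) [ray(-1,0) blocked at (1,3); ray(-1,1) blocked at (2,4)]
W attacks (2,3): yes

Answer: yes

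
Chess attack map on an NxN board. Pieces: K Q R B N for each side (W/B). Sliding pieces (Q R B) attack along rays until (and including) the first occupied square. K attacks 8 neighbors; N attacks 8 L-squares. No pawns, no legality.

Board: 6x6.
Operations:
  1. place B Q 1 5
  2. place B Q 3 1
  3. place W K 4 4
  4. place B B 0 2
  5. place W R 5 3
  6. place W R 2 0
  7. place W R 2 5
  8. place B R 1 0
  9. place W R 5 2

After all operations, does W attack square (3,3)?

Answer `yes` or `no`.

Op 1: place BQ@(1,5)
Op 2: place BQ@(3,1)
Op 3: place WK@(4,4)
Op 4: place BB@(0,2)
Op 5: place WR@(5,3)
Op 6: place WR@(2,0)
Op 7: place WR@(2,5)
Op 8: place BR@(1,0)
Op 9: place WR@(5,2)
Per-piece attacks for W:
  WR@(2,0): attacks (2,1) (2,2) (2,3) (2,4) (2,5) (3,0) (4,0) (5,0) (1,0) [ray(0,1) blocked at (2,5); ray(-1,0) blocked at (1,0)]
  WR@(2,5): attacks (2,4) (2,3) (2,2) (2,1) (2,0) (3,5) (4,5) (5,5) (1,5) [ray(0,-1) blocked at (2,0); ray(-1,0) blocked at (1,5)]
  WK@(4,4): attacks (4,5) (4,3) (5,4) (3,4) (5,5) (5,3) (3,5) (3,3)
  WR@(5,2): attacks (5,3) (5,1) (5,0) (4,2) (3,2) (2,2) (1,2) (0,2) [ray(0,1) blocked at (5,3); ray(-1,0) blocked at (0,2)]
  WR@(5,3): attacks (5,4) (5,5) (5,2) (4,3) (3,3) (2,3) (1,3) (0,3) [ray(0,-1) blocked at (5,2)]
W attacks (3,3): yes

Answer: yes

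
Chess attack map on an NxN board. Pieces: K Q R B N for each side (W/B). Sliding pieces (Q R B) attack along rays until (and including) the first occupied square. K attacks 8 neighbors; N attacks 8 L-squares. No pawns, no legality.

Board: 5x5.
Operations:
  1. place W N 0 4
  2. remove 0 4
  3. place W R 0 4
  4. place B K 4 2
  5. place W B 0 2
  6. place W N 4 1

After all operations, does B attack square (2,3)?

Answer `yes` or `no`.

Op 1: place WN@(0,4)
Op 2: remove (0,4)
Op 3: place WR@(0,4)
Op 4: place BK@(4,2)
Op 5: place WB@(0,2)
Op 6: place WN@(4,1)
Per-piece attacks for B:
  BK@(4,2): attacks (4,3) (4,1) (3,2) (3,3) (3,1)
B attacks (2,3): no

Answer: no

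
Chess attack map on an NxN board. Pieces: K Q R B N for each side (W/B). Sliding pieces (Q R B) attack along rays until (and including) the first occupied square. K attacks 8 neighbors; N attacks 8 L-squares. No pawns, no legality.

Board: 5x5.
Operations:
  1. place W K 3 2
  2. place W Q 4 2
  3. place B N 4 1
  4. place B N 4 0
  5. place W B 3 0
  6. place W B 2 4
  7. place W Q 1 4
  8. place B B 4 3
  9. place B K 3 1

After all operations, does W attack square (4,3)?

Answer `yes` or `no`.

Op 1: place WK@(3,2)
Op 2: place WQ@(4,2)
Op 3: place BN@(4,1)
Op 4: place BN@(4,0)
Op 5: place WB@(3,0)
Op 6: place WB@(2,4)
Op 7: place WQ@(1,4)
Op 8: place BB@(4,3)
Op 9: place BK@(3,1)
Per-piece attacks for W:
  WQ@(1,4): attacks (1,3) (1,2) (1,1) (1,0) (2,4) (0,4) (2,3) (3,2) (0,3) [ray(1,0) blocked at (2,4); ray(1,-1) blocked at (3,2)]
  WB@(2,4): attacks (3,3) (4,2) (1,3) (0,2) [ray(1,-1) blocked at (4,2)]
  WB@(3,0): attacks (4,1) (2,1) (1,2) (0,3) [ray(1,1) blocked at (4,1)]
  WK@(3,2): attacks (3,3) (3,1) (4,2) (2,2) (4,3) (4,1) (2,3) (2,1)
  WQ@(4,2): attacks (4,3) (4,1) (3,2) (3,3) (2,4) (3,1) [ray(0,1) blocked at (4,3); ray(0,-1) blocked at (4,1); ray(-1,0) blocked at (3,2); ray(-1,1) blocked at (2,4); ray(-1,-1) blocked at (3,1)]
W attacks (4,3): yes

Answer: yes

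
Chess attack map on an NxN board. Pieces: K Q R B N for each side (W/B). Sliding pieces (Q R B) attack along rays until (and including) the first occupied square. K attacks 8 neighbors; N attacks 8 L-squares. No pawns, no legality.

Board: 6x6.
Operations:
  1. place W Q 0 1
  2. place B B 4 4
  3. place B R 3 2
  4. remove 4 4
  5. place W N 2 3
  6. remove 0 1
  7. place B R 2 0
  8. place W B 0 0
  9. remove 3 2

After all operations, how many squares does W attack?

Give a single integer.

Answer: 11

Derivation:
Op 1: place WQ@(0,1)
Op 2: place BB@(4,4)
Op 3: place BR@(3,2)
Op 4: remove (4,4)
Op 5: place WN@(2,3)
Op 6: remove (0,1)
Op 7: place BR@(2,0)
Op 8: place WB@(0,0)
Op 9: remove (3,2)
Per-piece attacks for W:
  WB@(0,0): attacks (1,1) (2,2) (3,3) (4,4) (5,5)
  WN@(2,3): attacks (3,5) (4,4) (1,5) (0,4) (3,1) (4,2) (1,1) (0,2)
Union (11 distinct): (0,2) (0,4) (1,1) (1,5) (2,2) (3,1) (3,3) (3,5) (4,2) (4,4) (5,5)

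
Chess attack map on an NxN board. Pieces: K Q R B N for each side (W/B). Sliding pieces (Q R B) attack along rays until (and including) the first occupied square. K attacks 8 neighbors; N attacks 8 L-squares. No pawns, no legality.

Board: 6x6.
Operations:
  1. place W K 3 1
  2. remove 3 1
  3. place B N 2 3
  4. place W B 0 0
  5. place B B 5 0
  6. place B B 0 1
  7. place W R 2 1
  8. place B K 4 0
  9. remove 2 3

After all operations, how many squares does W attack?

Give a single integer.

Answer: 13

Derivation:
Op 1: place WK@(3,1)
Op 2: remove (3,1)
Op 3: place BN@(2,3)
Op 4: place WB@(0,0)
Op 5: place BB@(5,0)
Op 6: place BB@(0,1)
Op 7: place WR@(2,1)
Op 8: place BK@(4,0)
Op 9: remove (2,3)
Per-piece attacks for W:
  WB@(0,0): attacks (1,1) (2,2) (3,3) (4,4) (5,5)
  WR@(2,1): attacks (2,2) (2,3) (2,4) (2,5) (2,0) (3,1) (4,1) (5,1) (1,1) (0,1) [ray(-1,0) blocked at (0,1)]
Union (13 distinct): (0,1) (1,1) (2,0) (2,2) (2,3) (2,4) (2,5) (3,1) (3,3) (4,1) (4,4) (5,1) (5,5)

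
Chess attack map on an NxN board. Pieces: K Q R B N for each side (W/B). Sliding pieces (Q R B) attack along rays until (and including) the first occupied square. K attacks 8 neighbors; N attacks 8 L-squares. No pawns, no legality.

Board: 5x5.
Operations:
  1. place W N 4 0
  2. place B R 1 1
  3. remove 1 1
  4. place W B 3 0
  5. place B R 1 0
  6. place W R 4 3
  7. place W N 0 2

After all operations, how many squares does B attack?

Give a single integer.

Answer: 7

Derivation:
Op 1: place WN@(4,0)
Op 2: place BR@(1,1)
Op 3: remove (1,1)
Op 4: place WB@(3,0)
Op 5: place BR@(1,0)
Op 6: place WR@(4,3)
Op 7: place WN@(0,2)
Per-piece attacks for B:
  BR@(1,0): attacks (1,1) (1,2) (1,3) (1,4) (2,0) (3,0) (0,0) [ray(1,0) blocked at (3,0)]
Union (7 distinct): (0,0) (1,1) (1,2) (1,3) (1,4) (2,0) (3,0)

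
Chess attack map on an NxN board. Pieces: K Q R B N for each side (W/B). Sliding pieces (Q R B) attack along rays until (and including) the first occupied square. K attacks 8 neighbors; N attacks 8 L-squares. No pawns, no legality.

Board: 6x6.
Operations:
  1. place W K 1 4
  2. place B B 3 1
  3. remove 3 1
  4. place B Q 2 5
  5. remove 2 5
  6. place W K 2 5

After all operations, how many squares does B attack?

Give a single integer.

Answer: 0

Derivation:
Op 1: place WK@(1,4)
Op 2: place BB@(3,1)
Op 3: remove (3,1)
Op 4: place BQ@(2,5)
Op 5: remove (2,5)
Op 6: place WK@(2,5)
Per-piece attacks for B:
Union (0 distinct): (none)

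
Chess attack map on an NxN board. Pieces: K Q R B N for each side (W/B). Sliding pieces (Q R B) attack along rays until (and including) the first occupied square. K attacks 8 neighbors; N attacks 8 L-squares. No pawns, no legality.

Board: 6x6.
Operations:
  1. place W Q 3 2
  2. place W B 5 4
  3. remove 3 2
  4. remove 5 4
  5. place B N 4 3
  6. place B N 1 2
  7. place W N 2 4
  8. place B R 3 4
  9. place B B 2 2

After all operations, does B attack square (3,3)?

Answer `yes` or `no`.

Op 1: place WQ@(3,2)
Op 2: place WB@(5,4)
Op 3: remove (3,2)
Op 4: remove (5,4)
Op 5: place BN@(4,3)
Op 6: place BN@(1,2)
Op 7: place WN@(2,4)
Op 8: place BR@(3,4)
Op 9: place BB@(2,2)
Per-piece attacks for B:
  BN@(1,2): attacks (2,4) (3,3) (0,4) (2,0) (3,1) (0,0)
  BB@(2,2): attacks (3,3) (4,4) (5,5) (3,1) (4,0) (1,3) (0,4) (1,1) (0,0)
  BR@(3,4): attacks (3,5) (3,3) (3,2) (3,1) (3,0) (4,4) (5,4) (2,4) [ray(-1,0) blocked at (2,4)]
  BN@(4,3): attacks (5,5) (3,5) (2,4) (5,1) (3,1) (2,2)
B attacks (3,3): yes

Answer: yes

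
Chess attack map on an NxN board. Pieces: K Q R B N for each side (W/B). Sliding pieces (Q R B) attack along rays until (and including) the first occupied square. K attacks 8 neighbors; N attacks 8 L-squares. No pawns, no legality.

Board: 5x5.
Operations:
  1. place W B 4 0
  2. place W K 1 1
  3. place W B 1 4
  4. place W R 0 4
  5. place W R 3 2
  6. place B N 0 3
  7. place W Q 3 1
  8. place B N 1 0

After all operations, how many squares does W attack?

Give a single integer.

Answer: 22

Derivation:
Op 1: place WB@(4,0)
Op 2: place WK@(1,1)
Op 3: place WB@(1,4)
Op 4: place WR@(0,4)
Op 5: place WR@(3,2)
Op 6: place BN@(0,3)
Op 7: place WQ@(3,1)
Op 8: place BN@(1,0)
Per-piece attacks for W:
  WR@(0,4): attacks (0,3) (1,4) [ray(0,-1) blocked at (0,3); ray(1,0) blocked at (1,4)]
  WK@(1,1): attacks (1,2) (1,0) (2,1) (0,1) (2,2) (2,0) (0,2) (0,0)
  WB@(1,4): attacks (2,3) (3,2) (0,3) [ray(1,-1) blocked at (3,2); ray(-1,-1) blocked at (0,3)]
  WQ@(3,1): attacks (3,2) (3,0) (4,1) (2,1) (1,1) (4,2) (4,0) (2,2) (1,3) (0,4) (2,0) [ray(0,1) blocked at (3,2); ray(-1,0) blocked at (1,1); ray(1,-1) blocked at (4,0); ray(-1,1) blocked at (0,4)]
  WR@(3,2): attacks (3,3) (3,4) (3,1) (4,2) (2,2) (1,2) (0,2) [ray(0,-1) blocked at (3,1)]
  WB@(4,0): attacks (3,1) [ray(-1,1) blocked at (3,1)]
Union (22 distinct): (0,0) (0,1) (0,2) (0,3) (0,4) (1,0) (1,1) (1,2) (1,3) (1,4) (2,0) (2,1) (2,2) (2,3) (3,0) (3,1) (3,2) (3,3) (3,4) (4,0) (4,1) (4,2)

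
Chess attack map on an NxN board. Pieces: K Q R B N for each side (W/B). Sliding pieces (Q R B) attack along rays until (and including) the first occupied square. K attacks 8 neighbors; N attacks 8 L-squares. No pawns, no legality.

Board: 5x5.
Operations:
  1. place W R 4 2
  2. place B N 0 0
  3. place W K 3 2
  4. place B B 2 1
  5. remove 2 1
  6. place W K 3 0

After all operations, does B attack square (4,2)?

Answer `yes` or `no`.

Op 1: place WR@(4,2)
Op 2: place BN@(0,0)
Op 3: place WK@(3,2)
Op 4: place BB@(2,1)
Op 5: remove (2,1)
Op 6: place WK@(3,0)
Per-piece attacks for B:
  BN@(0,0): attacks (1,2) (2,1)
B attacks (4,2): no

Answer: no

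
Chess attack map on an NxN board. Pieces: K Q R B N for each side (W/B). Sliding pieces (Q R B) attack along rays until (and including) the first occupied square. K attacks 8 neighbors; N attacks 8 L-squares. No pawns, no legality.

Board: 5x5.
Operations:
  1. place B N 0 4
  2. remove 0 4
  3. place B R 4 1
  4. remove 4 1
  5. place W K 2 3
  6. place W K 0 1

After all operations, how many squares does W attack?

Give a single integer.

Op 1: place BN@(0,4)
Op 2: remove (0,4)
Op 3: place BR@(4,1)
Op 4: remove (4,1)
Op 5: place WK@(2,3)
Op 6: place WK@(0,1)
Per-piece attacks for W:
  WK@(0,1): attacks (0,2) (0,0) (1,1) (1,2) (1,0)
  WK@(2,3): attacks (2,4) (2,2) (3,3) (1,3) (3,4) (3,2) (1,4) (1,2)
Union (12 distinct): (0,0) (0,2) (1,0) (1,1) (1,2) (1,3) (1,4) (2,2) (2,4) (3,2) (3,3) (3,4)

Answer: 12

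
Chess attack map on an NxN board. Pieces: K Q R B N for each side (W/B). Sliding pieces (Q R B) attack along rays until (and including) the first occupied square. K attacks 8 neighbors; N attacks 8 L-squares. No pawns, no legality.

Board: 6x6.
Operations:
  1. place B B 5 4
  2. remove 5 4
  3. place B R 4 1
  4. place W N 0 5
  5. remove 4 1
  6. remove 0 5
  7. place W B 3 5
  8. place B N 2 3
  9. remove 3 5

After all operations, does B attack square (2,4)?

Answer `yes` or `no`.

Op 1: place BB@(5,4)
Op 2: remove (5,4)
Op 3: place BR@(4,1)
Op 4: place WN@(0,5)
Op 5: remove (4,1)
Op 6: remove (0,5)
Op 7: place WB@(3,5)
Op 8: place BN@(2,3)
Op 9: remove (3,5)
Per-piece attacks for B:
  BN@(2,3): attacks (3,5) (4,4) (1,5) (0,4) (3,1) (4,2) (1,1) (0,2)
B attacks (2,4): no

Answer: no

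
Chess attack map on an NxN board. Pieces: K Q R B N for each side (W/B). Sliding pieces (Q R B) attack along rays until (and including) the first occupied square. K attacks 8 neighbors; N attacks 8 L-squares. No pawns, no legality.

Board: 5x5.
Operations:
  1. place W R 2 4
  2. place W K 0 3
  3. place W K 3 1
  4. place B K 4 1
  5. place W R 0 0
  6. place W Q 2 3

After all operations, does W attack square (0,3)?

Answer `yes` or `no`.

Op 1: place WR@(2,4)
Op 2: place WK@(0,3)
Op 3: place WK@(3,1)
Op 4: place BK@(4,1)
Op 5: place WR@(0,0)
Op 6: place WQ@(2,3)
Per-piece attacks for W:
  WR@(0,0): attacks (0,1) (0,2) (0,3) (1,0) (2,0) (3,0) (4,0) [ray(0,1) blocked at (0,3)]
  WK@(0,3): attacks (0,4) (0,2) (1,3) (1,4) (1,2)
  WQ@(2,3): attacks (2,4) (2,2) (2,1) (2,0) (3,3) (4,3) (1,3) (0,3) (3,4) (3,2) (4,1) (1,4) (1,2) (0,1) [ray(0,1) blocked at (2,4); ray(-1,0) blocked at (0,3); ray(1,-1) blocked at (4,1)]
  WR@(2,4): attacks (2,3) (3,4) (4,4) (1,4) (0,4) [ray(0,-1) blocked at (2,3)]
  WK@(3,1): attacks (3,2) (3,0) (4,1) (2,1) (4,2) (4,0) (2,2) (2,0)
W attacks (0,3): yes

Answer: yes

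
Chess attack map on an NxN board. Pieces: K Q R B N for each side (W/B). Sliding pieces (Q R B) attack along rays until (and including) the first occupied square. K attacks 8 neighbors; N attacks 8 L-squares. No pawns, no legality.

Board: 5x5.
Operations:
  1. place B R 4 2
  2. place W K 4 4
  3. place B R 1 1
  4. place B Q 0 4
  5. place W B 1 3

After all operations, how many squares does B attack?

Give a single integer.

Answer: 18

Derivation:
Op 1: place BR@(4,2)
Op 2: place WK@(4,4)
Op 3: place BR@(1,1)
Op 4: place BQ@(0,4)
Op 5: place WB@(1,3)
Per-piece attacks for B:
  BQ@(0,4): attacks (0,3) (0,2) (0,1) (0,0) (1,4) (2,4) (3,4) (4,4) (1,3) [ray(1,0) blocked at (4,4); ray(1,-1) blocked at (1,3)]
  BR@(1,1): attacks (1,2) (1,3) (1,0) (2,1) (3,1) (4,1) (0,1) [ray(0,1) blocked at (1,3)]
  BR@(4,2): attacks (4,3) (4,4) (4,1) (4,0) (3,2) (2,2) (1,2) (0,2) [ray(0,1) blocked at (4,4)]
Union (18 distinct): (0,0) (0,1) (0,2) (0,3) (1,0) (1,2) (1,3) (1,4) (2,1) (2,2) (2,4) (3,1) (3,2) (3,4) (4,0) (4,1) (4,3) (4,4)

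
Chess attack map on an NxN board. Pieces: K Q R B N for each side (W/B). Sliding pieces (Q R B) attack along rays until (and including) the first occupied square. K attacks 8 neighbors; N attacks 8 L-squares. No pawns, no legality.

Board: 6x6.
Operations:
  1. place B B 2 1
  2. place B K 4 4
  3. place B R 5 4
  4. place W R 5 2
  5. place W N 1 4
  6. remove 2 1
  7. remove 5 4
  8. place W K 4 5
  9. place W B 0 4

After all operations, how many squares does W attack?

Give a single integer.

Op 1: place BB@(2,1)
Op 2: place BK@(4,4)
Op 3: place BR@(5,4)
Op 4: place WR@(5,2)
Op 5: place WN@(1,4)
Op 6: remove (2,1)
Op 7: remove (5,4)
Op 8: place WK@(4,5)
Op 9: place WB@(0,4)
Per-piece attacks for W:
  WB@(0,4): attacks (1,5) (1,3) (2,2) (3,1) (4,0)
  WN@(1,4): attacks (3,5) (2,2) (3,3) (0,2)
  WK@(4,5): attacks (4,4) (5,5) (3,5) (5,4) (3,4)
  WR@(5,2): attacks (5,3) (5,4) (5,5) (5,1) (5,0) (4,2) (3,2) (2,2) (1,2) (0,2)
Union (18 distinct): (0,2) (1,2) (1,3) (1,5) (2,2) (3,1) (3,2) (3,3) (3,4) (3,5) (4,0) (4,2) (4,4) (5,0) (5,1) (5,3) (5,4) (5,5)

Answer: 18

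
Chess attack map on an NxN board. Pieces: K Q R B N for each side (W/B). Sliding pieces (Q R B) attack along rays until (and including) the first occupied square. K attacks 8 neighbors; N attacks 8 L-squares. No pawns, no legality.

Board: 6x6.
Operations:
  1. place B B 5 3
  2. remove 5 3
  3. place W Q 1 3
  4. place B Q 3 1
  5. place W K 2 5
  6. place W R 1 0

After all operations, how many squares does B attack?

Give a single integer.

Op 1: place BB@(5,3)
Op 2: remove (5,3)
Op 3: place WQ@(1,3)
Op 4: place BQ@(3,1)
Op 5: place WK@(2,5)
Op 6: place WR@(1,0)
Per-piece attacks for B:
  BQ@(3,1): attacks (3,2) (3,3) (3,4) (3,5) (3,0) (4,1) (5,1) (2,1) (1,1) (0,1) (4,2) (5,3) (4,0) (2,2) (1,3) (2,0) [ray(-1,1) blocked at (1,3)]
Union (16 distinct): (0,1) (1,1) (1,3) (2,0) (2,1) (2,2) (3,0) (3,2) (3,3) (3,4) (3,5) (4,0) (4,1) (4,2) (5,1) (5,3)

Answer: 16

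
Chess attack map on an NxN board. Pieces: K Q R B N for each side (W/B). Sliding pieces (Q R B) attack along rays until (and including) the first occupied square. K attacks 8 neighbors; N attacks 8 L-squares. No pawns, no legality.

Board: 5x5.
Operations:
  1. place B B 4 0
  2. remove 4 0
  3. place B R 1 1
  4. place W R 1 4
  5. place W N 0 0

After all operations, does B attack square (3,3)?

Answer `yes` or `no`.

Op 1: place BB@(4,0)
Op 2: remove (4,0)
Op 3: place BR@(1,1)
Op 4: place WR@(1,4)
Op 5: place WN@(0,0)
Per-piece attacks for B:
  BR@(1,1): attacks (1,2) (1,3) (1,4) (1,0) (2,1) (3,1) (4,1) (0,1) [ray(0,1) blocked at (1,4)]
B attacks (3,3): no

Answer: no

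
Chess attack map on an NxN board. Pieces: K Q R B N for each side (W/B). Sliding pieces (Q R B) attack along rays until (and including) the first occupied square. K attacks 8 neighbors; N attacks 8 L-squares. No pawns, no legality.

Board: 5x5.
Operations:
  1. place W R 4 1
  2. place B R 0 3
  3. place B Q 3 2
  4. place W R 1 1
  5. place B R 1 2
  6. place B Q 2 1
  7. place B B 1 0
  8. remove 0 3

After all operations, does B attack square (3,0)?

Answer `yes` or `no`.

Answer: yes

Derivation:
Op 1: place WR@(4,1)
Op 2: place BR@(0,3)
Op 3: place BQ@(3,2)
Op 4: place WR@(1,1)
Op 5: place BR@(1,2)
Op 6: place BQ@(2,1)
Op 7: place BB@(1,0)
Op 8: remove (0,3)
Per-piece attacks for B:
  BB@(1,0): attacks (2,1) (0,1) [ray(1,1) blocked at (2,1)]
  BR@(1,2): attacks (1,3) (1,4) (1,1) (2,2) (3,2) (0,2) [ray(0,-1) blocked at (1,1); ray(1,0) blocked at (3,2)]
  BQ@(2,1): attacks (2,2) (2,3) (2,4) (2,0) (3,1) (4,1) (1,1) (3,2) (3,0) (1,2) (1,0) [ray(1,0) blocked at (4,1); ray(-1,0) blocked at (1,1); ray(1,1) blocked at (3,2); ray(-1,1) blocked at (1,2); ray(-1,-1) blocked at (1,0)]
  BQ@(3,2): attacks (3,3) (3,4) (3,1) (3,0) (4,2) (2,2) (1,2) (4,3) (4,1) (2,3) (1,4) (2,1) [ray(-1,0) blocked at (1,2); ray(1,-1) blocked at (4,1); ray(-1,-1) blocked at (2,1)]
B attacks (3,0): yes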